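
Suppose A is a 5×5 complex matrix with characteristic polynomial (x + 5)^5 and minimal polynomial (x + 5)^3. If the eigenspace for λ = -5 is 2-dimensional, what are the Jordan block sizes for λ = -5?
Block sizes for λ = -5: [3, 2]

Step 1 — from the characteristic polynomial, algebraic multiplicity of λ = -5 is 5. From dim ker(A − (-5)·I) = 2, there are exactly 2 Jordan blocks for λ = -5.
Step 2 — from the minimal polynomial, the factor (x + 5)^3 tells us the largest block for λ = -5 has size 3.
Step 3 — with total size 5, 2 blocks, and largest block 3, the block sizes (in nonincreasing order) are [3, 2].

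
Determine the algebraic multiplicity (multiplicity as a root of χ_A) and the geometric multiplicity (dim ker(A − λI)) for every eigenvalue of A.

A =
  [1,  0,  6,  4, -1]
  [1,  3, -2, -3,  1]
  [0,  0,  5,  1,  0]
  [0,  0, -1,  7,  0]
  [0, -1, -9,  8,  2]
λ = 2: alg = 3, geom = 1; λ = 6: alg = 2, geom = 1

Step 1 — factor the characteristic polynomial to read off the algebraic multiplicities:
  χ_A(x) = (x - 6)^2*(x - 2)^3

Step 2 — compute geometric multiplicities via the rank-nullity identity g(λ) = n − rank(A − λI):
  rank(A − (2)·I) = 4, so dim ker(A − (2)·I) = n − 4 = 1
  rank(A − (6)·I) = 4, so dim ker(A − (6)·I) = n − 4 = 1

Summary:
  λ = 2: algebraic multiplicity = 3, geometric multiplicity = 1
  λ = 6: algebraic multiplicity = 2, geometric multiplicity = 1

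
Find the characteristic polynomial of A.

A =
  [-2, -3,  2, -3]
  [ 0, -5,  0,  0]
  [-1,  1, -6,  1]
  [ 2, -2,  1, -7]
x^4 + 20*x^3 + 150*x^2 + 500*x + 625

Expanding det(x·I − A) (e.g. by cofactor expansion or by noting that A is similar to its Jordan form J, which has the same characteristic polynomial as A) gives
  χ_A(x) = x^4 + 20*x^3 + 150*x^2 + 500*x + 625
which factors as (x + 5)^4. The eigenvalues (with algebraic multiplicities) are λ = -5 with multiplicity 4.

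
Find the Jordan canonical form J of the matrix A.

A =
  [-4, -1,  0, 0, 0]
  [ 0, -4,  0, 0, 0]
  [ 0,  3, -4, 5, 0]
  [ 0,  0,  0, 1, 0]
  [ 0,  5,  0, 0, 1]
J_2(-4) ⊕ J_1(-4) ⊕ J_1(1) ⊕ J_1(1)

The characteristic polynomial is
  det(x·I − A) = x^5 + 10*x^4 + 25*x^3 - 20*x^2 - 80*x + 64 = (x - 1)^2*(x + 4)^3

Eigenvalues and multiplicities (the geometric multiplicity of λ is n − rank(A − λI), which equals the number of Jordan blocks for λ):
  λ = -4: algebraic multiplicity = 3, geometric multiplicity = 2
  λ = 1: algebraic multiplicity = 2, geometric multiplicity = 2

Determining the block sizes for each eigenvalue:
  λ = -4: 2 blocks summing to 3 forces exactly one block of size 2 and the rest size 1 → block sizes [2, 1]
  λ = 1: gm = am = 2, so every block has size 1 → block sizes [1, 1]

Assembling the blocks gives a Jordan form
J =
  [-4,  1,  0, 0, 0]
  [ 0, -4,  0, 0, 0]
  [ 0,  0, -4, 0, 0]
  [ 0,  0,  0, 1, 0]
  [ 0,  0,  0, 0, 1]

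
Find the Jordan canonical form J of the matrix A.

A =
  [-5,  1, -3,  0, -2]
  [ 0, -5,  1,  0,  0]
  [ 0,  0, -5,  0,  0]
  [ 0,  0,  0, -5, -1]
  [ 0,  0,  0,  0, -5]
J_3(-5) ⊕ J_2(-5)

The characteristic polynomial is
  det(x·I − A) = x^5 + 25*x^4 + 250*x^3 + 1250*x^2 + 3125*x + 3125 = (x + 5)^5

Eigenvalues and multiplicities (the geometric multiplicity of λ is n − rank(A − λI), which equals the number of Jordan blocks for λ):
  λ = -5: algebraic multiplicity = 5, geometric multiplicity = 2

Determining the block sizes for each eigenvalue:
  λ = -5: with am = 5 and gm = 2, the partition is not yet determined (e.g. several partitions of 5 into 2 parts exist). Let N = A − (-5)·I. Computing rank(N^1) = 3, rank(N^2) = 1, rank(N^3) = 0; the number of blocks of size ≥ j is rank(N^{j−1}) − rank(N^j), giving [2, 2, 1]. So we have 1 block(s) of size 3, 1 block(s) of size 2 → block sizes [3, 2]

Assembling the blocks gives a Jordan form
J =
  [-5,  1,  0,  0,  0]
  [ 0, -5,  1,  0,  0]
  [ 0,  0, -5,  0,  0]
  [ 0,  0,  0, -5,  1]
  [ 0,  0,  0,  0, -5]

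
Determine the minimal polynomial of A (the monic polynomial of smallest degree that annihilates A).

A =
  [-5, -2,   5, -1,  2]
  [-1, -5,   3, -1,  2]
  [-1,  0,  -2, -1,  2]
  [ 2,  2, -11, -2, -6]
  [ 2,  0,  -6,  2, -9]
x^3 + 13*x^2 + 56*x + 80

The characteristic polynomial is χ_A(x) = (x + 4)^2*(x + 5)^3, so the eigenvalues are known. The minimal polynomial is
  m_A(x) = Π_λ (x − λ)^{k_λ}
where k_λ is the size of the *largest* Jordan block for λ (equivalently, the smallest k with (A − λI)^k v = 0 for every generalised eigenvector v of λ).

  λ = -5: largest Jordan block has size 1, contributing (x + 5)
  λ = -4: largest Jordan block has size 2, contributing (x + 4)^2

So m_A(x) = (x + 4)^2*(x + 5) = x^3 + 13*x^2 + 56*x + 80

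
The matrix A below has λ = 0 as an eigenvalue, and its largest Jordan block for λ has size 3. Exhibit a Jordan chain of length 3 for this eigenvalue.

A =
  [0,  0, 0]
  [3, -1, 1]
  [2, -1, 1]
A Jordan chain for λ = 0 of length 3:
v_1 = (0, -1, -1)ᵀ
v_2 = (0, 3, 2)ᵀ
v_3 = (1, 0, 0)ᵀ

Let N = A − (0)·I. We want v_3 with N^3 v_3 = 0 but N^2 v_3 ≠ 0; then v_{j-1} := N · v_j for j = 3, …, 2.

Pick v_3 = (1, 0, 0)ᵀ.
Then v_2 = N · v_3 = (0, 3, 2)ᵀ.
Then v_1 = N · v_2 = (0, -1, -1)ᵀ.

Sanity check: (A − (0)·I) v_1 = (0, 0, 0)ᵀ = 0. ✓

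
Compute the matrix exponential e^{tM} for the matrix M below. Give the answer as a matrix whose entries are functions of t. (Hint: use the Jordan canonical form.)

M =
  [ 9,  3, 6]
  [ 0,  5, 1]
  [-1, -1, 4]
e^{tM} =
  [3*t^2*exp(6*t)/2 + 3*t*exp(6*t) + exp(6*t), 3*t*exp(6*t), 9*t^2*exp(6*t)/2 + 6*t*exp(6*t)]
  [-t^2*exp(6*t)/2, -t*exp(6*t) + exp(6*t), -3*t^2*exp(6*t)/2 + t*exp(6*t)]
  [-t^2*exp(6*t)/2 - t*exp(6*t), -t*exp(6*t), -3*t^2*exp(6*t)/2 - 2*t*exp(6*t) + exp(6*t)]

Strategy: write M = P · J · P⁻¹ where J is a Jordan canonical form, so e^{tM} = P · e^{tJ} · P⁻¹, and e^{tJ} can be computed block-by-block.

M has Jordan form
J =
  [6, 1, 0]
  [0, 6, 1]
  [0, 0, 6]
(up to reordering of blocks).

Per-block formulas:
  For a 3×3 Jordan block J_3(6): exp(t · J_3(6)) = e^(6t)·(I + t·N + (t^2/2)·N^2), where N is the 3×3 nilpotent shift.

After assembling e^{tJ} and conjugating by P, we get:

e^{tM} =
  [3*t^2*exp(6*t)/2 + 3*t*exp(6*t) + exp(6*t), 3*t*exp(6*t), 9*t^2*exp(6*t)/2 + 6*t*exp(6*t)]
  [-t^2*exp(6*t)/2, -t*exp(6*t) + exp(6*t), -3*t^2*exp(6*t)/2 + t*exp(6*t)]
  [-t^2*exp(6*t)/2 - t*exp(6*t), -t*exp(6*t), -3*t^2*exp(6*t)/2 - 2*t*exp(6*t) + exp(6*t)]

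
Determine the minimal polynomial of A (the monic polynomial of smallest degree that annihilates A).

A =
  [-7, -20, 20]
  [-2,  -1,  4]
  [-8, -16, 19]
x^2 - 8*x + 15

The characteristic polynomial is χ_A(x) = (x - 5)*(x - 3)^2, so the eigenvalues are known. The minimal polynomial is
  m_A(x) = Π_λ (x − λ)^{k_λ}
where k_λ is the size of the *largest* Jordan block for λ (equivalently, the smallest k with (A − λI)^k v = 0 for every generalised eigenvector v of λ).

  λ = 3: largest Jordan block has size 1, contributing (x − 3)
  λ = 5: largest Jordan block has size 1, contributing (x − 5)

So m_A(x) = (x - 5)*(x - 3) = x^2 - 8*x + 15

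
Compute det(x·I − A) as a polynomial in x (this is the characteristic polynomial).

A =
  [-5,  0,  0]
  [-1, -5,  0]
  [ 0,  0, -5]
x^3 + 15*x^2 + 75*x + 125

Expanding det(x·I − A) (e.g. by cofactor expansion or by noting that A is similar to its Jordan form J, which has the same characteristic polynomial as A) gives
  χ_A(x) = x^3 + 15*x^2 + 75*x + 125
which factors as (x + 5)^3. The eigenvalues (with algebraic multiplicities) are λ = -5 with multiplicity 3.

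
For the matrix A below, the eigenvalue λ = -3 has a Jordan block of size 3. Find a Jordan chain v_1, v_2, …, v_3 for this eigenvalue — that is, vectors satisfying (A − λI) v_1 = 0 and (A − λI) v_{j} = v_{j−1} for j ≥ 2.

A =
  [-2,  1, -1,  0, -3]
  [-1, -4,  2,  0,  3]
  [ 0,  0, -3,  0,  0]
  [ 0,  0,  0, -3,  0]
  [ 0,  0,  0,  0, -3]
A Jordan chain for λ = -3 of length 3:
v_1 = (1, -1, 0, 0, 0)ᵀ
v_2 = (-1, 2, 0, 0, 0)ᵀ
v_3 = (0, 0, 1, 0, 0)ᵀ

Let N = A − (-3)·I. We want v_3 with N^3 v_3 = 0 but N^2 v_3 ≠ 0; then v_{j-1} := N · v_j for j = 3, …, 2.

Pick v_3 = (0, 0, 1, 0, 0)ᵀ.
Then v_2 = N · v_3 = (-1, 2, 0, 0, 0)ᵀ.
Then v_1 = N · v_2 = (1, -1, 0, 0, 0)ᵀ.

Sanity check: (A − (-3)·I) v_1 = (0, 0, 0, 0, 0)ᵀ = 0. ✓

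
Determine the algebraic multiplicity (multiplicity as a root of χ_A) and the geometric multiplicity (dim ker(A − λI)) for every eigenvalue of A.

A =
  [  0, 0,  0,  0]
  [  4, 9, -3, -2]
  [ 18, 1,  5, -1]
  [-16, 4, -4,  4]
λ = 0: alg = 1, geom = 1; λ = 6: alg = 3, geom = 1

Step 1 — factor the characteristic polynomial to read off the algebraic multiplicities:
  χ_A(x) = x*(x - 6)^3

Step 2 — compute geometric multiplicities via the rank-nullity identity g(λ) = n − rank(A − λI):
  rank(A − (0)·I) = 3, so dim ker(A − (0)·I) = n − 3 = 1
  rank(A − (6)·I) = 3, so dim ker(A − (6)·I) = n − 3 = 1

Summary:
  λ = 0: algebraic multiplicity = 1, geometric multiplicity = 1
  λ = 6: algebraic multiplicity = 3, geometric multiplicity = 1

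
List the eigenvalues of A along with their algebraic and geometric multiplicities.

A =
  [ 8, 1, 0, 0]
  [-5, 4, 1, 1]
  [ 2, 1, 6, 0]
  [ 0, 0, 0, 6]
λ = 6: alg = 4, geom = 2

Step 1 — factor the characteristic polynomial to read off the algebraic multiplicities:
  χ_A(x) = (x - 6)^4

Step 2 — compute geometric multiplicities via the rank-nullity identity g(λ) = n − rank(A − λI):
  rank(A − (6)·I) = 2, so dim ker(A − (6)·I) = n − 2 = 2

Summary:
  λ = 6: algebraic multiplicity = 4, geometric multiplicity = 2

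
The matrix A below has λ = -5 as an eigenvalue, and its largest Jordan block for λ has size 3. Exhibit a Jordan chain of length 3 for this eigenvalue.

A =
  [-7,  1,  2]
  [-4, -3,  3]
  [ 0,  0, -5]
A Jordan chain for λ = -5 of length 3:
v_1 = (-1, -2, 0)ᵀ
v_2 = (2, 3, 0)ᵀ
v_3 = (0, 0, 1)ᵀ

Let N = A − (-5)·I. We want v_3 with N^3 v_3 = 0 but N^2 v_3 ≠ 0; then v_{j-1} := N · v_j for j = 3, …, 2.

Pick v_3 = (0, 0, 1)ᵀ.
Then v_2 = N · v_3 = (2, 3, 0)ᵀ.
Then v_1 = N · v_2 = (-1, -2, 0)ᵀ.

Sanity check: (A − (-5)·I) v_1 = (0, 0, 0)ᵀ = 0. ✓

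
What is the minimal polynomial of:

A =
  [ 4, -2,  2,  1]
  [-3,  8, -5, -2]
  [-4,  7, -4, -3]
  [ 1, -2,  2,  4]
x^2 - 6*x + 9

The characteristic polynomial is χ_A(x) = (x - 3)^4, so the eigenvalues are known. The minimal polynomial is
  m_A(x) = Π_λ (x − λ)^{k_λ}
where k_λ is the size of the *largest* Jordan block for λ (equivalently, the smallest k with (A − λI)^k v = 0 for every generalised eigenvector v of λ).

  λ = 3: largest Jordan block has size 2, contributing (x − 3)^2

So m_A(x) = (x - 3)^2 = x^2 - 6*x + 9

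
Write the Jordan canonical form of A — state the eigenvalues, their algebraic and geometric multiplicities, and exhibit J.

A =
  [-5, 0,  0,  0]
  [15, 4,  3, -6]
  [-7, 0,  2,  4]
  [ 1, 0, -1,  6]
J_1(-5) ⊕ J_2(4) ⊕ J_1(4)

The characteristic polynomial is
  det(x·I − A) = x^4 - 7*x^3 - 12*x^2 + 176*x - 320 = (x - 4)^3*(x + 5)

Eigenvalues and multiplicities (the geometric multiplicity of λ is n − rank(A − λI), which equals the number of Jordan blocks for λ):
  λ = -5: algebraic multiplicity = 1, geometric multiplicity = 1
  λ = 4: algebraic multiplicity = 3, geometric multiplicity = 2

Determining the block sizes for each eigenvalue:
  λ = -5: one block (gm = 1), so the single block has size am = 1 → block sizes [1]
  λ = 4: 2 blocks summing to 3 forces exactly one block of size 2 and the rest size 1 → block sizes [2, 1]

Assembling the blocks gives a Jordan form
J =
  [-5, 0, 0, 0]
  [ 0, 4, 1, 0]
  [ 0, 0, 4, 0]
  [ 0, 0, 0, 4]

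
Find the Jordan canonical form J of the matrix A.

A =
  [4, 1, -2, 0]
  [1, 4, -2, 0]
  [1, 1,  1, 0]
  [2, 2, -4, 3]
J_2(3) ⊕ J_1(3) ⊕ J_1(3)

The characteristic polynomial is
  det(x·I − A) = x^4 - 12*x^3 + 54*x^2 - 108*x + 81 = (x - 3)^4

Eigenvalues and multiplicities (the geometric multiplicity of λ is n − rank(A − λI), which equals the number of Jordan blocks for λ):
  λ = 3: algebraic multiplicity = 4, geometric multiplicity = 3

Determining the block sizes for each eigenvalue:
  λ = 3: 3 blocks summing to 4 forces exactly one block of size 2 and the rest size 1 → block sizes [2, 1, 1]

Assembling the blocks gives a Jordan form
J =
  [3, 1, 0, 0]
  [0, 3, 0, 0]
  [0, 0, 3, 0]
  [0, 0, 0, 3]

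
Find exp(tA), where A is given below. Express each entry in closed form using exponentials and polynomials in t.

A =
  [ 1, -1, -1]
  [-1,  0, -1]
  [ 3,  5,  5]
e^{tA} =
  [-t^2*exp(2*t)/2 - t*exp(2*t) + exp(2*t), -t^2*exp(2*t) - t*exp(2*t), -t^2*exp(2*t)/2 - t*exp(2*t)]
  [-t*exp(2*t), -2*t*exp(2*t) + exp(2*t), -t*exp(2*t)]
  [t^2*exp(2*t)/2 + 3*t*exp(2*t), t^2*exp(2*t) + 5*t*exp(2*t), t^2*exp(2*t)/2 + 3*t*exp(2*t) + exp(2*t)]

Strategy: write A = P · J · P⁻¹ where J is a Jordan canonical form, so e^{tA} = P · e^{tJ} · P⁻¹, and e^{tJ} can be computed block-by-block.

A has Jordan form
J =
  [2, 1, 0]
  [0, 2, 1]
  [0, 0, 2]
(up to reordering of blocks).

Per-block formulas:
  For a 3×3 Jordan block J_3(2): exp(t · J_3(2)) = e^(2t)·(I + t·N + (t^2/2)·N^2), where N is the 3×3 nilpotent shift.

After assembling e^{tJ} and conjugating by P, we get:

e^{tA} =
  [-t^2*exp(2*t)/2 - t*exp(2*t) + exp(2*t), -t^2*exp(2*t) - t*exp(2*t), -t^2*exp(2*t)/2 - t*exp(2*t)]
  [-t*exp(2*t), -2*t*exp(2*t) + exp(2*t), -t*exp(2*t)]
  [t^2*exp(2*t)/2 + 3*t*exp(2*t), t^2*exp(2*t) + 5*t*exp(2*t), t^2*exp(2*t)/2 + 3*t*exp(2*t) + exp(2*t)]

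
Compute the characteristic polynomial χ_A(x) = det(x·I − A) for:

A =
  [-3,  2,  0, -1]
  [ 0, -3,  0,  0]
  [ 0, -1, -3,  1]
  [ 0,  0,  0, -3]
x^4 + 12*x^3 + 54*x^2 + 108*x + 81

Expanding det(x·I − A) (e.g. by cofactor expansion or by noting that A is similar to its Jordan form J, which has the same characteristic polynomial as A) gives
  χ_A(x) = x^4 + 12*x^3 + 54*x^2 + 108*x + 81
which factors as (x + 3)^4. The eigenvalues (with algebraic multiplicities) are λ = -3 with multiplicity 4.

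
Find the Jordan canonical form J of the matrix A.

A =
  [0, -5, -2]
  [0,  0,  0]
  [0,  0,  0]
J_2(0) ⊕ J_1(0)

The characteristic polynomial is
  det(x·I − A) = x^3

Eigenvalues and multiplicities (the geometric multiplicity of λ is n − rank(A − λI), which equals the number of Jordan blocks for λ):
  λ = 0: algebraic multiplicity = 3, geometric multiplicity = 2

Determining the block sizes for each eigenvalue:
  λ = 0: 2 blocks summing to 3 forces exactly one block of size 2 and the rest size 1 → block sizes [2, 1]

Assembling the blocks gives a Jordan form
J =
  [0, 1, 0]
  [0, 0, 0]
  [0, 0, 0]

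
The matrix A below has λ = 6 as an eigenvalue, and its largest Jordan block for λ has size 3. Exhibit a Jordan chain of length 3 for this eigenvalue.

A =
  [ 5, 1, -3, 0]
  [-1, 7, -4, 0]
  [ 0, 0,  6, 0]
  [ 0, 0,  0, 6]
A Jordan chain for λ = 6 of length 3:
v_1 = (-1, -1, 0, 0)ᵀ
v_2 = (-3, -4, 0, 0)ᵀ
v_3 = (0, 0, 1, 0)ᵀ

Let N = A − (6)·I. We want v_3 with N^3 v_3 = 0 but N^2 v_3 ≠ 0; then v_{j-1} := N · v_j for j = 3, …, 2.

Pick v_3 = (0, 0, 1, 0)ᵀ.
Then v_2 = N · v_3 = (-3, -4, 0, 0)ᵀ.
Then v_1 = N · v_2 = (-1, -1, 0, 0)ᵀ.

Sanity check: (A − (6)·I) v_1 = (0, 0, 0, 0)ᵀ = 0. ✓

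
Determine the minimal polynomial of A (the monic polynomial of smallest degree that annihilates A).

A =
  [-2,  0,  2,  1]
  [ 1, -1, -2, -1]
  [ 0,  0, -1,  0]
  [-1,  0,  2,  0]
x^2 + 2*x + 1

The characteristic polynomial is χ_A(x) = (x + 1)^4, so the eigenvalues are known. The minimal polynomial is
  m_A(x) = Π_λ (x − λ)^{k_λ}
where k_λ is the size of the *largest* Jordan block for λ (equivalently, the smallest k with (A − λI)^k v = 0 for every generalised eigenvector v of λ).

  λ = -1: largest Jordan block has size 2, contributing (x + 1)^2

So m_A(x) = (x + 1)^2 = x^2 + 2*x + 1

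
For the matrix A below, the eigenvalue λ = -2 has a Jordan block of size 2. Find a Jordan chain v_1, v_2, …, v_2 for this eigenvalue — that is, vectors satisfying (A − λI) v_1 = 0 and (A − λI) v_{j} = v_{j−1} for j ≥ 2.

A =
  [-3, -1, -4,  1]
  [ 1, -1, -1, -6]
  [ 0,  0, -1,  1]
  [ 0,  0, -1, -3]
A Jordan chain for λ = -2 of length 2:
v_1 = (-1, 1, 0, 0)ᵀ
v_2 = (1, 0, 0, 0)ᵀ

Let N = A − (-2)·I. We want v_2 with N^2 v_2 = 0 but N^1 v_2 ≠ 0; then v_{j-1} := N · v_j for j = 2, …, 2.

Pick v_2 = (1, 0, 0, 0)ᵀ.
Then v_1 = N · v_2 = (-1, 1, 0, 0)ᵀ.

Sanity check: (A − (-2)·I) v_1 = (0, 0, 0, 0)ᵀ = 0. ✓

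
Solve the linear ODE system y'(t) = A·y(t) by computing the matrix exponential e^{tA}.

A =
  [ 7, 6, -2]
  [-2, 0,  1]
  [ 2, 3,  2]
e^{tA} =
  [4*t*exp(3*t) + exp(3*t), 6*t*exp(3*t), -2*t*exp(3*t)]
  [-2*t*exp(3*t), -3*t*exp(3*t) + exp(3*t), t*exp(3*t)]
  [2*t*exp(3*t), 3*t*exp(3*t), -t*exp(3*t) + exp(3*t)]

Strategy: write A = P · J · P⁻¹ where J is a Jordan canonical form, so e^{tA} = P · e^{tJ} · P⁻¹, and e^{tJ} can be computed block-by-block.

A has Jordan form
J =
  [3, 1, 0]
  [0, 3, 0]
  [0, 0, 3]
(up to reordering of blocks).

Per-block formulas:
  For a 2×2 Jordan block J_2(3): exp(t · J_2(3)) = e^(3t)·(I + t·N), where N is the 2×2 nilpotent shift.
  For a 1×1 block at λ = 3: exp(t · [3]) = [e^(3t)].

After assembling e^{tJ} and conjugating by P, we get:

e^{tA} =
  [4*t*exp(3*t) + exp(3*t), 6*t*exp(3*t), -2*t*exp(3*t)]
  [-2*t*exp(3*t), -3*t*exp(3*t) + exp(3*t), t*exp(3*t)]
  [2*t*exp(3*t), 3*t*exp(3*t), -t*exp(3*t) + exp(3*t)]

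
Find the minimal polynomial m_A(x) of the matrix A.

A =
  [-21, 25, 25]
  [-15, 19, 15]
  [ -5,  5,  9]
x^2 - 3*x - 4

The characteristic polynomial is χ_A(x) = (x - 4)^2*(x + 1), so the eigenvalues are known. The minimal polynomial is
  m_A(x) = Π_λ (x − λ)^{k_λ}
where k_λ is the size of the *largest* Jordan block for λ (equivalently, the smallest k with (A − λI)^k v = 0 for every generalised eigenvector v of λ).

  λ = -1: largest Jordan block has size 1, contributing (x + 1)
  λ = 4: largest Jordan block has size 1, contributing (x − 4)

So m_A(x) = (x - 4)*(x + 1) = x^2 - 3*x - 4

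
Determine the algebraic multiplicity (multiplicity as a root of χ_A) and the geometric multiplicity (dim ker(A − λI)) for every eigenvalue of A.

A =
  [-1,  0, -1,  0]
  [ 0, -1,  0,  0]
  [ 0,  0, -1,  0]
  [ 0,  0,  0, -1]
λ = -1: alg = 4, geom = 3

Step 1 — factor the characteristic polynomial to read off the algebraic multiplicities:
  χ_A(x) = (x + 1)^4

Step 2 — compute geometric multiplicities via the rank-nullity identity g(λ) = n − rank(A − λI):
  rank(A − (-1)·I) = 1, so dim ker(A − (-1)·I) = n − 1 = 3

Summary:
  λ = -1: algebraic multiplicity = 4, geometric multiplicity = 3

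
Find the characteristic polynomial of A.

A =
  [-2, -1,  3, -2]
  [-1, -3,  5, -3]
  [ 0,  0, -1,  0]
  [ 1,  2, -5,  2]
x^4 + 4*x^3 + 6*x^2 + 4*x + 1

Expanding det(x·I − A) (e.g. by cofactor expansion or by noting that A is similar to its Jordan form J, which has the same characteristic polynomial as A) gives
  χ_A(x) = x^4 + 4*x^3 + 6*x^2 + 4*x + 1
which factors as (x + 1)^4. The eigenvalues (with algebraic multiplicities) are λ = -1 with multiplicity 4.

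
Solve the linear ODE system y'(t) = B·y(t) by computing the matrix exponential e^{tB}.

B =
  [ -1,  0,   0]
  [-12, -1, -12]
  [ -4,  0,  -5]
e^{tB} =
  [exp(-t), 0, 0]
  [-3*exp(-t) + 3*exp(-5*t), exp(-t), -3*exp(-t) + 3*exp(-5*t)]
  [-exp(-t) + exp(-5*t), 0, exp(-5*t)]

Strategy: write B = P · J · P⁻¹ where J is a Jordan canonical form, so e^{tB} = P · e^{tJ} · P⁻¹, and e^{tJ} can be computed block-by-block.

B has Jordan form
J =
  [-5,  0,  0]
  [ 0, -1,  0]
  [ 0,  0, -1]
(up to reordering of blocks).

Per-block formulas:
  For a 1×1 block at λ = -1: exp(t · [-1]) = [e^(-1t)].
  For a 1×1 block at λ = -5: exp(t · [-5]) = [e^(-5t)].

After assembling e^{tJ} and conjugating by P, we get:

e^{tB} =
  [exp(-t), 0, 0]
  [-3*exp(-t) + 3*exp(-5*t), exp(-t), -3*exp(-t) + 3*exp(-5*t)]
  [-exp(-t) + exp(-5*t), 0, exp(-5*t)]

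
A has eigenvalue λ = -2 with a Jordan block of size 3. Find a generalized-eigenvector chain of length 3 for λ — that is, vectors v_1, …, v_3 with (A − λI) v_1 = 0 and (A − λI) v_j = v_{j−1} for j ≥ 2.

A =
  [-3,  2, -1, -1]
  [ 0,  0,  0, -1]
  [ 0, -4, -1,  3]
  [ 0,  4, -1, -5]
A Jordan chain for λ = -2 of length 3:
v_1 = (2, 1, -2, 2)ᵀ
v_2 = (-2, 0, 1, -1)ᵀ
v_3 = (1, 0, 1, 0)ᵀ

Let N = A − (-2)·I. We want v_3 with N^3 v_3 = 0 but N^2 v_3 ≠ 0; then v_{j-1} := N · v_j for j = 3, …, 2.

Pick v_3 = (1, 0, 1, 0)ᵀ.
Then v_2 = N · v_3 = (-2, 0, 1, -1)ᵀ.
Then v_1 = N · v_2 = (2, 1, -2, 2)ᵀ.

Sanity check: (A − (-2)·I) v_1 = (0, 0, 0, 0)ᵀ = 0. ✓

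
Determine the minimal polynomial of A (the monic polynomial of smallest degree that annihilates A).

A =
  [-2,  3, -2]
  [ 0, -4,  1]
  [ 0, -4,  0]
x^3 + 6*x^2 + 12*x + 8

The characteristic polynomial is χ_A(x) = (x + 2)^3, so the eigenvalues are known. The minimal polynomial is
  m_A(x) = Π_λ (x − λ)^{k_λ}
where k_λ is the size of the *largest* Jordan block for λ (equivalently, the smallest k with (A − λI)^k v = 0 for every generalised eigenvector v of λ).

  λ = -2: largest Jordan block has size 3, contributing (x + 2)^3

So m_A(x) = (x + 2)^3 = x^3 + 6*x^2 + 12*x + 8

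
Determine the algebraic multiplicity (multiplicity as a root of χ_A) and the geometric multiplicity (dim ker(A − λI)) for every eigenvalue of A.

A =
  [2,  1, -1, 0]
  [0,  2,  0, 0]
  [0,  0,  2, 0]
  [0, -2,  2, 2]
λ = 2: alg = 4, geom = 3

Step 1 — factor the characteristic polynomial to read off the algebraic multiplicities:
  χ_A(x) = (x - 2)^4

Step 2 — compute geometric multiplicities via the rank-nullity identity g(λ) = n − rank(A − λI):
  rank(A − (2)·I) = 1, so dim ker(A − (2)·I) = n − 1 = 3

Summary:
  λ = 2: algebraic multiplicity = 4, geometric multiplicity = 3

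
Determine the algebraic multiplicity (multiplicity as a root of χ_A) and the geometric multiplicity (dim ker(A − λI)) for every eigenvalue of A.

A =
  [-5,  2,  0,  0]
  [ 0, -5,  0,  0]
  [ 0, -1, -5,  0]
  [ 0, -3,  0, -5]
λ = -5: alg = 4, geom = 3

Step 1 — factor the characteristic polynomial to read off the algebraic multiplicities:
  χ_A(x) = (x + 5)^4

Step 2 — compute geometric multiplicities via the rank-nullity identity g(λ) = n − rank(A − λI):
  rank(A − (-5)·I) = 1, so dim ker(A − (-5)·I) = n − 1 = 3

Summary:
  λ = -5: algebraic multiplicity = 4, geometric multiplicity = 3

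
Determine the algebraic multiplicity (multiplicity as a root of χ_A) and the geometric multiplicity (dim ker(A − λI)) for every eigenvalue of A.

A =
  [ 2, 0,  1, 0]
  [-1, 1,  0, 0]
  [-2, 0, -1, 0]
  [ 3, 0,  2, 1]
λ = 0: alg = 1, geom = 1; λ = 1: alg = 3, geom = 2

Step 1 — factor the characteristic polynomial to read off the algebraic multiplicities:
  χ_A(x) = x*(x - 1)^3

Step 2 — compute geometric multiplicities via the rank-nullity identity g(λ) = n − rank(A − λI):
  rank(A − (0)·I) = 3, so dim ker(A − (0)·I) = n − 3 = 1
  rank(A − (1)·I) = 2, so dim ker(A − (1)·I) = n − 2 = 2

Summary:
  λ = 0: algebraic multiplicity = 1, geometric multiplicity = 1
  λ = 1: algebraic multiplicity = 3, geometric multiplicity = 2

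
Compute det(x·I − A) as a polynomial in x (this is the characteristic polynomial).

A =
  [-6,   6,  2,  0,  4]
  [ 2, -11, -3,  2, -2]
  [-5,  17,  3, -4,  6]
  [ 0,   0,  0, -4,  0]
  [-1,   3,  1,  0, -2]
x^5 + 20*x^4 + 160*x^3 + 640*x^2 + 1280*x + 1024

Expanding det(x·I − A) (e.g. by cofactor expansion or by noting that A is similar to its Jordan form J, which has the same characteristic polynomial as A) gives
  χ_A(x) = x^5 + 20*x^4 + 160*x^3 + 640*x^2 + 1280*x + 1024
which factors as (x + 4)^5. The eigenvalues (with algebraic multiplicities) are λ = -4 with multiplicity 5.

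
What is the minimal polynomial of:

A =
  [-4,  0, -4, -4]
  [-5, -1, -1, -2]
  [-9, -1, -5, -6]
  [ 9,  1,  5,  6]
x^3 + 4*x^2

The characteristic polynomial is χ_A(x) = x^3*(x + 4), so the eigenvalues are known. The minimal polynomial is
  m_A(x) = Π_λ (x − λ)^{k_λ}
where k_λ is the size of the *largest* Jordan block for λ (equivalently, the smallest k with (A − λI)^k v = 0 for every generalised eigenvector v of λ).

  λ = -4: largest Jordan block has size 1, contributing (x + 4)
  λ = 0: largest Jordan block has size 2, contributing (x − 0)^2

So m_A(x) = x^2*(x + 4) = x^3 + 4*x^2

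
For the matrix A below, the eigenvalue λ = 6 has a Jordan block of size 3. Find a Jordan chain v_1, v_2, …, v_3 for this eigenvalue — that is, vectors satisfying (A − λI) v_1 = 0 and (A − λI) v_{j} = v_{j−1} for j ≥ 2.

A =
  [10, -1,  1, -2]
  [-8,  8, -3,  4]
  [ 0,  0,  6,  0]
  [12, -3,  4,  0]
A Jordan chain for λ = 6 of length 3:
v_1 = (-1, 2, 0, -3)ᵀ
v_2 = (1, -3, 0, 4)ᵀ
v_3 = (0, 0, 1, 0)ᵀ

Let N = A − (6)·I. We want v_3 with N^3 v_3 = 0 but N^2 v_3 ≠ 0; then v_{j-1} := N · v_j for j = 3, …, 2.

Pick v_3 = (0, 0, 1, 0)ᵀ.
Then v_2 = N · v_3 = (1, -3, 0, 4)ᵀ.
Then v_1 = N · v_2 = (-1, 2, 0, -3)ᵀ.

Sanity check: (A − (6)·I) v_1 = (0, 0, 0, 0)ᵀ = 0. ✓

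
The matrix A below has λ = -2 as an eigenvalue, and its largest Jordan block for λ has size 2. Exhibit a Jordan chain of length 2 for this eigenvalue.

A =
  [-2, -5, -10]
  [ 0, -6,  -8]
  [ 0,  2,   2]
A Jordan chain for λ = -2 of length 2:
v_1 = (-5, -4, 2)ᵀ
v_2 = (0, 1, 0)ᵀ

Let N = A − (-2)·I. We want v_2 with N^2 v_2 = 0 but N^1 v_2 ≠ 0; then v_{j-1} := N · v_j for j = 2, …, 2.

Pick v_2 = (0, 1, 0)ᵀ.
Then v_1 = N · v_2 = (-5, -4, 2)ᵀ.

Sanity check: (A − (-2)·I) v_1 = (0, 0, 0)ᵀ = 0. ✓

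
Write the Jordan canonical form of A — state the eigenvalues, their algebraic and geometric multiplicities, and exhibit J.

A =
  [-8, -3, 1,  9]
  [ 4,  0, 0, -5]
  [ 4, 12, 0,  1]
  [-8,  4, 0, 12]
J_2(0) ⊕ J_2(2)

The characteristic polynomial is
  det(x·I − A) = x^4 - 4*x^3 + 4*x^2 = x^2*(x - 2)^2

Eigenvalues and multiplicities (the geometric multiplicity of λ is n − rank(A − λI), which equals the number of Jordan blocks for λ):
  λ = 0: algebraic multiplicity = 2, geometric multiplicity = 1
  λ = 2: algebraic multiplicity = 2, geometric multiplicity = 1

Determining the block sizes for each eigenvalue:
  λ = 0: one block (gm = 1), so the single block has size am = 2 → block sizes [2]
  λ = 2: one block (gm = 1), so the single block has size am = 2 → block sizes [2]

Assembling the blocks gives a Jordan form
J =
  [0, 1, 0, 0]
  [0, 0, 0, 0]
  [0, 0, 2, 1]
  [0, 0, 0, 2]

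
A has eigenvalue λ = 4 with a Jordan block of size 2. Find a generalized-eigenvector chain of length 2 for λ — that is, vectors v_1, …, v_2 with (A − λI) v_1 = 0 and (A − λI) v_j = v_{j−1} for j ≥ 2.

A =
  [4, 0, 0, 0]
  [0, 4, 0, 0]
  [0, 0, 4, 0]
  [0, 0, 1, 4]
A Jordan chain for λ = 4 of length 2:
v_1 = (0, 0, 0, 1)ᵀ
v_2 = (0, 0, 1, 0)ᵀ

Let N = A − (4)·I. We want v_2 with N^2 v_2 = 0 but N^1 v_2 ≠ 0; then v_{j-1} := N · v_j for j = 2, …, 2.

Pick v_2 = (0, 0, 1, 0)ᵀ.
Then v_1 = N · v_2 = (0, 0, 0, 1)ᵀ.

Sanity check: (A − (4)·I) v_1 = (0, 0, 0, 0)ᵀ = 0. ✓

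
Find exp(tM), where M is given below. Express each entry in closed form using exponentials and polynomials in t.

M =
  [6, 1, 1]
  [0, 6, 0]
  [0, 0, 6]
e^{tM} =
  [exp(6*t), t*exp(6*t), t*exp(6*t)]
  [0, exp(6*t), 0]
  [0, 0, exp(6*t)]

Strategy: write M = P · J · P⁻¹ where J is a Jordan canonical form, so e^{tM} = P · e^{tJ} · P⁻¹, and e^{tJ} can be computed block-by-block.

M has Jordan form
J =
  [6, 1, 0]
  [0, 6, 0]
  [0, 0, 6]
(up to reordering of blocks).

Per-block formulas:
  For a 1×1 block at λ = 6: exp(t · [6]) = [e^(6t)].
  For a 2×2 Jordan block J_2(6): exp(t · J_2(6)) = e^(6t)·(I + t·N), where N is the 2×2 nilpotent shift.

After assembling e^{tJ} and conjugating by P, we get:

e^{tM} =
  [exp(6*t), t*exp(6*t), t*exp(6*t)]
  [0, exp(6*t), 0]
  [0, 0, exp(6*t)]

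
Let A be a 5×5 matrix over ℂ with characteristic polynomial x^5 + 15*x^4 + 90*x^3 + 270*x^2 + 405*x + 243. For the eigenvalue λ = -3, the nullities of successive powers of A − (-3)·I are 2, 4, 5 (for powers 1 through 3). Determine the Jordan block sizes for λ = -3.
Block sizes for λ = -3: [3, 2]

From the dimensions of kernels of powers, the number of Jordan blocks of size at least j is d_j − d_{j−1} where d_j = dim ker(N^j) (with d_0 = 0). Computing the differences gives [2, 2, 1].
The number of blocks of size exactly k is (#blocks of size ≥ k) − (#blocks of size ≥ k + 1), so the partition is: 1 block(s) of size 2, 1 block(s) of size 3.
In nonincreasing order the block sizes are [3, 2].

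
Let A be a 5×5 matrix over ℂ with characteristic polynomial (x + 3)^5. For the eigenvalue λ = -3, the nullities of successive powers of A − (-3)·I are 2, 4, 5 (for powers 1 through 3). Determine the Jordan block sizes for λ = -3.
Block sizes for λ = -3: [3, 2]

From the dimensions of kernels of powers, the number of Jordan blocks of size at least j is d_j − d_{j−1} where d_j = dim ker(N^j) (with d_0 = 0). Computing the differences gives [2, 2, 1].
The number of blocks of size exactly k is (#blocks of size ≥ k) − (#blocks of size ≥ k + 1), so the partition is: 1 block(s) of size 2, 1 block(s) of size 3.
In nonincreasing order the block sizes are [3, 2].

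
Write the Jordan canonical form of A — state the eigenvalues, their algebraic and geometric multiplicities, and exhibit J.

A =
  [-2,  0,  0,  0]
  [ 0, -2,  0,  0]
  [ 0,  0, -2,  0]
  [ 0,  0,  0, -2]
J_1(-2) ⊕ J_1(-2) ⊕ J_1(-2) ⊕ J_1(-2)

The characteristic polynomial is
  det(x·I − A) = x^4 + 8*x^3 + 24*x^2 + 32*x + 16 = (x + 2)^4

Eigenvalues and multiplicities (the geometric multiplicity of λ is n − rank(A − λI), which equals the number of Jordan blocks for λ):
  λ = -2: algebraic multiplicity = 4, geometric multiplicity = 4

Determining the block sizes for each eigenvalue:
  λ = -2: gm = am = 4, so every block has size 1 → block sizes [1, 1, 1, 1]

Assembling the blocks gives a Jordan form
J =
  [-2,  0,  0,  0]
  [ 0, -2,  0,  0]
  [ 0,  0, -2,  0]
  [ 0,  0,  0, -2]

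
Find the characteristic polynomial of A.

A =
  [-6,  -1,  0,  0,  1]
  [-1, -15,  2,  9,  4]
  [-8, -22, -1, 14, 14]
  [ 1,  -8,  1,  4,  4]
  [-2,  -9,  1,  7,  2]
x^5 + 16*x^4 + 84*x^3 + 110*x^2 - 325*x - 750

Expanding det(x·I − A) (e.g. by cofactor expansion or by noting that A is similar to its Jordan form J, which has the same characteristic polynomial as A) gives
  χ_A(x) = x^5 + 16*x^4 + 84*x^3 + 110*x^2 - 325*x - 750
which factors as (x - 2)*(x + 3)*(x + 5)^3. The eigenvalues (with algebraic multiplicities) are λ = -5 with multiplicity 3, λ = -3 with multiplicity 1, λ = 2 with multiplicity 1.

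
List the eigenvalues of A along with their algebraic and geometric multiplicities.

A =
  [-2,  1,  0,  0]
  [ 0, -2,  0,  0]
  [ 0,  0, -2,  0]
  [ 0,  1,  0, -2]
λ = -2: alg = 4, geom = 3

Step 1 — factor the characteristic polynomial to read off the algebraic multiplicities:
  χ_A(x) = (x + 2)^4

Step 2 — compute geometric multiplicities via the rank-nullity identity g(λ) = n − rank(A − λI):
  rank(A − (-2)·I) = 1, so dim ker(A − (-2)·I) = n − 1 = 3

Summary:
  λ = -2: algebraic multiplicity = 4, geometric multiplicity = 3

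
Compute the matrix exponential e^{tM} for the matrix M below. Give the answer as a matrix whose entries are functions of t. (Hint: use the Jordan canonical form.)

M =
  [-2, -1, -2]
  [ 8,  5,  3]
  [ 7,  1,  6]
e^{tM} =
  [3*t^2*exp(3*t)/2 - 5*t*exp(3*t) + exp(3*t), t^2*exp(3*t)/2 - t*exp(3*t), t^2*exp(3*t)/2 - 2*t*exp(3*t)]
  [-3*t^2*exp(3*t)/2 + 8*t*exp(3*t), -t^2*exp(3*t)/2 + 2*t*exp(3*t) + exp(3*t), -t^2*exp(3*t)/2 + 3*t*exp(3*t)]
  [-3*t^2*exp(3*t) + 7*t*exp(3*t), -t^2*exp(3*t) + t*exp(3*t), -t^2*exp(3*t) + 3*t*exp(3*t) + exp(3*t)]

Strategy: write M = P · J · P⁻¹ where J is a Jordan canonical form, so e^{tM} = P · e^{tJ} · P⁻¹, and e^{tJ} can be computed block-by-block.

M has Jordan form
J =
  [3, 1, 0]
  [0, 3, 1]
  [0, 0, 3]
(up to reordering of blocks).

Per-block formulas:
  For a 3×3 Jordan block J_3(3): exp(t · J_3(3)) = e^(3t)·(I + t·N + (t^2/2)·N^2), where N is the 3×3 nilpotent shift.

After assembling e^{tJ} and conjugating by P, we get:

e^{tM} =
  [3*t^2*exp(3*t)/2 - 5*t*exp(3*t) + exp(3*t), t^2*exp(3*t)/2 - t*exp(3*t), t^2*exp(3*t)/2 - 2*t*exp(3*t)]
  [-3*t^2*exp(3*t)/2 + 8*t*exp(3*t), -t^2*exp(3*t)/2 + 2*t*exp(3*t) + exp(3*t), -t^2*exp(3*t)/2 + 3*t*exp(3*t)]
  [-3*t^2*exp(3*t) + 7*t*exp(3*t), -t^2*exp(3*t) + t*exp(3*t), -t^2*exp(3*t) + 3*t*exp(3*t) + exp(3*t)]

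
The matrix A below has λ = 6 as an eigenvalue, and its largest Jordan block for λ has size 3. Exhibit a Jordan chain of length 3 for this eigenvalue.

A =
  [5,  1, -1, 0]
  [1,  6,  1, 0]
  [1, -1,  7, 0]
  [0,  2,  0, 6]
A Jordan chain for λ = 6 of length 3:
v_1 = (1, 0, -1, 2)ᵀ
v_2 = (-1, 1, 1, 0)ᵀ
v_3 = (1, 0, 0, 0)ᵀ

Let N = A − (6)·I. We want v_3 with N^3 v_3 = 0 but N^2 v_3 ≠ 0; then v_{j-1} := N · v_j for j = 3, …, 2.

Pick v_3 = (1, 0, 0, 0)ᵀ.
Then v_2 = N · v_3 = (-1, 1, 1, 0)ᵀ.
Then v_1 = N · v_2 = (1, 0, -1, 2)ᵀ.

Sanity check: (A − (6)·I) v_1 = (0, 0, 0, 0)ᵀ = 0. ✓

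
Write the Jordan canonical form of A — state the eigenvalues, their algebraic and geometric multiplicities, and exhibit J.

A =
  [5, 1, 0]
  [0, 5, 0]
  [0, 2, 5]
J_2(5) ⊕ J_1(5)

The characteristic polynomial is
  det(x·I − A) = x^3 - 15*x^2 + 75*x - 125 = (x - 5)^3

Eigenvalues and multiplicities (the geometric multiplicity of λ is n − rank(A − λI), which equals the number of Jordan blocks for λ):
  λ = 5: algebraic multiplicity = 3, geometric multiplicity = 2

Determining the block sizes for each eigenvalue:
  λ = 5: 2 blocks summing to 3 forces exactly one block of size 2 and the rest size 1 → block sizes [2, 1]

Assembling the blocks gives a Jordan form
J =
  [5, 1, 0]
  [0, 5, 0]
  [0, 0, 5]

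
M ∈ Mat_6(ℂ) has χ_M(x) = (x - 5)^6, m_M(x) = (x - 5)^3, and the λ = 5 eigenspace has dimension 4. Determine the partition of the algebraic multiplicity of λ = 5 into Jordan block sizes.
Block sizes for λ = 5: [3, 1, 1, 1]

Step 1 — from the characteristic polynomial, algebraic multiplicity of λ = 5 is 6. From dim ker(M − (5)·I) = 4, there are exactly 4 Jordan blocks for λ = 5.
Step 2 — from the minimal polynomial, the factor (x − 5)^3 tells us the largest block for λ = 5 has size 3.
Step 3 — with total size 6, 4 blocks, and largest block 3, the block sizes (in nonincreasing order) are [3, 1, 1, 1].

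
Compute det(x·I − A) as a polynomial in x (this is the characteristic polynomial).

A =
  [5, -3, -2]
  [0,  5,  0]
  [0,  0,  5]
x^3 - 15*x^2 + 75*x - 125

Expanding det(x·I − A) (e.g. by cofactor expansion or by noting that A is similar to its Jordan form J, which has the same characteristic polynomial as A) gives
  χ_A(x) = x^3 - 15*x^2 + 75*x - 125
which factors as (x - 5)^3. The eigenvalues (with algebraic multiplicities) are λ = 5 with multiplicity 3.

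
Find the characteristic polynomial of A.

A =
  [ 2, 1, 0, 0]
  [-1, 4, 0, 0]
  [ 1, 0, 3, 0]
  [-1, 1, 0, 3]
x^4 - 12*x^3 + 54*x^2 - 108*x + 81

Expanding det(x·I − A) (e.g. by cofactor expansion or by noting that A is similar to its Jordan form J, which has the same characteristic polynomial as A) gives
  χ_A(x) = x^4 - 12*x^3 + 54*x^2 - 108*x + 81
which factors as (x - 3)^4. The eigenvalues (with algebraic multiplicities) are λ = 3 with multiplicity 4.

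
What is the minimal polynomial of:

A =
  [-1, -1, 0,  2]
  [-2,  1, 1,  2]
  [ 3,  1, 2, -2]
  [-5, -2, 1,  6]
x^3 - 6*x^2 + 12*x - 8

The characteristic polynomial is χ_A(x) = (x - 2)^4, so the eigenvalues are known. The minimal polynomial is
  m_A(x) = Π_λ (x − λ)^{k_λ}
where k_λ is the size of the *largest* Jordan block for λ (equivalently, the smallest k with (A − λI)^k v = 0 for every generalised eigenvector v of λ).

  λ = 2: largest Jordan block has size 3, contributing (x − 2)^3

So m_A(x) = (x - 2)^3 = x^3 - 6*x^2 + 12*x - 8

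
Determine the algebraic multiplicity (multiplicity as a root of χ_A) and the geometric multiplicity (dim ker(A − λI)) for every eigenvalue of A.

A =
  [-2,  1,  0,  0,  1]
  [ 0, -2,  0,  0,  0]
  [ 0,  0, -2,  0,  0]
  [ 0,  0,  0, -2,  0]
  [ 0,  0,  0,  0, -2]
λ = -2: alg = 5, geom = 4

Step 1 — factor the characteristic polynomial to read off the algebraic multiplicities:
  χ_A(x) = (x + 2)^5

Step 2 — compute geometric multiplicities via the rank-nullity identity g(λ) = n − rank(A − λI):
  rank(A − (-2)·I) = 1, so dim ker(A − (-2)·I) = n − 1 = 4

Summary:
  λ = -2: algebraic multiplicity = 5, geometric multiplicity = 4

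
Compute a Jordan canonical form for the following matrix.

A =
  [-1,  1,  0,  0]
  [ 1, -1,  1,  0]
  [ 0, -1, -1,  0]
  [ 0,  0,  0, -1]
J_3(-1) ⊕ J_1(-1)

The characteristic polynomial is
  det(x·I − A) = x^4 + 4*x^3 + 6*x^2 + 4*x + 1 = (x + 1)^4

Eigenvalues and multiplicities (the geometric multiplicity of λ is n − rank(A − λI), which equals the number of Jordan blocks for λ):
  λ = -1: algebraic multiplicity = 4, geometric multiplicity = 2

Determining the block sizes for each eigenvalue:
  λ = -1: with am = 4 and gm = 2, the partition is not yet determined (e.g. several partitions of 4 into 2 parts exist). Let N = A − (-1)·I. Computing rank(N^1) = 2, rank(N^2) = 1, rank(N^3) = 0; the number of blocks of size ≥ j is rank(N^{j−1}) − rank(N^j), giving [2, 1, 1]. So we have 1 block(s) of size 3, 1 block(s) of size 1 → block sizes [3, 1]

Assembling the blocks gives a Jordan form
J =
  [-1,  1,  0,  0]
  [ 0, -1,  1,  0]
  [ 0,  0, -1,  0]
  [ 0,  0,  0, -1]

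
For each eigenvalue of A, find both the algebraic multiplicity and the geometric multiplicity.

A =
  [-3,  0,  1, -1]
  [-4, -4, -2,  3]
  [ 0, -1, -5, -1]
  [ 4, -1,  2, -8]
λ = -5: alg = 4, geom = 2

Step 1 — factor the characteristic polynomial to read off the algebraic multiplicities:
  χ_A(x) = (x + 5)^4

Step 2 — compute geometric multiplicities via the rank-nullity identity g(λ) = n − rank(A − λI):
  rank(A − (-5)·I) = 2, so dim ker(A − (-5)·I) = n − 2 = 2

Summary:
  λ = -5: algebraic multiplicity = 4, geometric multiplicity = 2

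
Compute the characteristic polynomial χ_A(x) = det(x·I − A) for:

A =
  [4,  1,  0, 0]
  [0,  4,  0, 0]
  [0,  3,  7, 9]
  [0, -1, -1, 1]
x^4 - 16*x^3 + 96*x^2 - 256*x + 256

Expanding det(x·I − A) (e.g. by cofactor expansion or by noting that A is similar to its Jordan form J, which has the same characteristic polynomial as A) gives
  χ_A(x) = x^4 - 16*x^3 + 96*x^2 - 256*x + 256
which factors as (x - 4)^4. The eigenvalues (with algebraic multiplicities) are λ = 4 with multiplicity 4.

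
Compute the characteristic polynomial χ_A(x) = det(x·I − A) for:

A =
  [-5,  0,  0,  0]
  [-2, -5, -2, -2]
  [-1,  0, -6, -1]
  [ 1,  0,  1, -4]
x^4 + 20*x^3 + 150*x^2 + 500*x + 625

Expanding det(x·I − A) (e.g. by cofactor expansion or by noting that A is similar to its Jordan form J, which has the same characteristic polynomial as A) gives
  χ_A(x) = x^4 + 20*x^3 + 150*x^2 + 500*x + 625
which factors as (x + 5)^4. The eigenvalues (with algebraic multiplicities) are λ = -5 with multiplicity 4.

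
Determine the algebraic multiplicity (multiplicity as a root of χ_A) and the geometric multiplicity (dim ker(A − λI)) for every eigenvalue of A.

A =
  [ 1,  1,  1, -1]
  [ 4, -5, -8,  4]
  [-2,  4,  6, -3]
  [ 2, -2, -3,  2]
λ = 1: alg = 4, geom = 2

Step 1 — factor the characteristic polynomial to read off the algebraic multiplicities:
  χ_A(x) = (x - 1)^4

Step 2 — compute geometric multiplicities via the rank-nullity identity g(λ) = n − rank(A − λI):
  rank(A − (1)·I) = 2, so dim ker(A − (1)·I) = n − 2 = 2

Summary:
  λ = 1: algebraic multiplicity = 4, geometric multiplicity = 2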